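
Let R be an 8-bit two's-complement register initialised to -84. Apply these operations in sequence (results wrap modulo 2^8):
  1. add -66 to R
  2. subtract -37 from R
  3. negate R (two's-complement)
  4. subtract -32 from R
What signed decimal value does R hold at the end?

-111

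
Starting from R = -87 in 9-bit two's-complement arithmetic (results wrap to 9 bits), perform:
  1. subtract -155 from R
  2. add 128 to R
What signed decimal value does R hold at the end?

196

Start: R = -87 = 110101001.
R = -87 − (-155) = 68 = 001000100
R = 68 + 128 = 196 = 011000100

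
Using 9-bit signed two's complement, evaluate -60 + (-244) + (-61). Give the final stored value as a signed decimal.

147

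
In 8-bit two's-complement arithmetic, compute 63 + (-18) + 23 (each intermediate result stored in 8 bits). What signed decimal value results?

68

63 + (-18) = 45 (00101101)
45 + 23 = 68 (01000100)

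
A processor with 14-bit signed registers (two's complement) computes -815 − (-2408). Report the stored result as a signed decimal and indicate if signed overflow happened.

-815 → 11110011010001
-2408 → 11011010011000
Subtract via negate-and-add: invert 11011010011000 + 1 = 00100101101000 (i.e. 2408).
  11110011010001
+ 00100101101000
= 00011000111001  (discard carry-out 1)
Result 00011000111001: MSB = 0 → value 1593.
Addends (after negating the subtrahend) have opposite signs, so signed overflow cannot occur.

1593; no overflow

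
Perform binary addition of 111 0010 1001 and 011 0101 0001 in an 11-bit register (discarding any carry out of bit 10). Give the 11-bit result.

  11100101001
+ 01101010001
= 01001111010  (discard carry-out 1)

01001111010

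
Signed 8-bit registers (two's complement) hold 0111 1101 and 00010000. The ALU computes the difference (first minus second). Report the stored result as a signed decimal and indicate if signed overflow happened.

109; no overflow

0111 1101 → 01111101 = 125 (signed)
00010000 = 16 (signed)
Subtract via negate-and-add: invert 00010000 + 1 = 11110000 (i.e. -16).
  01111101
+ 11110000
= 01101101  (discard carry-out 1)
Result 01101101: MSB = 0 → value 109.
Addends (after negating the subtrahend) have opposite signs, so signed overflow cannot occur.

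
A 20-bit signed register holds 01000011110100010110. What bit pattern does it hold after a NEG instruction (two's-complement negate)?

Invert: 10111100001011101001. Add 1: 10111100001011101010.
Check: 01000011110100010110 = 277782, 10111100001011101010 = -277782.

10111100001011101010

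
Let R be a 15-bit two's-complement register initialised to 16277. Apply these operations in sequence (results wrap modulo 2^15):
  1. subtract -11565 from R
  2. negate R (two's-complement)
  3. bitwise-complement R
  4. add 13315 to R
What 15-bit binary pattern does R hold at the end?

010000011000100

Start: R = 16277 = 011111110010101.
R = 16277 − (-11565) = 27842; wraps to -4926 = 110110011000010
R = −(-4926) = 4926 = 001001100111110
R = NOT 001001100111110 = 110110011000001 = -4927
R = -4927 + 13315 = 8388 = 010000011000100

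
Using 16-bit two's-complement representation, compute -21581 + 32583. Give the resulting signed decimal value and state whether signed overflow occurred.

-21581 → 1010101110110011
32583 → 0111111101000111
  1010101110110011
+ 0111111101000111
= 0010101011111010  (discard carry-out 1)
Result 0010101011111010: MSB = 0 → value 11002.
Addends have opposite signs, so signed overflow cannot occur.

11002; no overflow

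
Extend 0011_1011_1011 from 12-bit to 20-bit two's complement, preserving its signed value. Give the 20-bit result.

MSB of 001110111011 is 0; replicate it into the new high bits.
00000000|001110111011 → 00000000001110111011 (still 955).

00000000001110111011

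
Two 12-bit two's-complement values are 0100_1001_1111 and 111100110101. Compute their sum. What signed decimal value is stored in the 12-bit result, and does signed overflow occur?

0100_1001_1111 → 010010011111 = 1183 (signed)
111100110101 = -203 (signed)
  010010011111
+ 111100110101
= 001111010100  (discard carry-out 1)
Result 001111010100: MSB = 0 → value 980.
Addends have opposite signs, so signed overflow cannot occur.

980; no overflow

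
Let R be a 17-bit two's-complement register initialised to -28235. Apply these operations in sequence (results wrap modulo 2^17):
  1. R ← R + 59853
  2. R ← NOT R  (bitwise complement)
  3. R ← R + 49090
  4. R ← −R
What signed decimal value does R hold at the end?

-17471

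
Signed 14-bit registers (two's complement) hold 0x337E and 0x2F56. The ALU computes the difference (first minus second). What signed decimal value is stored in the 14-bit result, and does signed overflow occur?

1064; no overflow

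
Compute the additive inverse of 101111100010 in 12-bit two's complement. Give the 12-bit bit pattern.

Invert: 010000011101. Add 1: 010000011110.
Check: 101111100010 = -1054, 010000011110 = 1054.

010000011110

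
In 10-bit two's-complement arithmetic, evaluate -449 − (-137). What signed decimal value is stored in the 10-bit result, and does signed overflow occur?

-312; no overflow

-449 → 1000111111
-137 → 1101110111
Subtract via negate-and-add: invert 1101110111 + 1 = 0010001001 (i.e. 137).
  1000111111
+ 0010001001
= 1011001000
Result 1011001000: MSB = 1 → 712 − 1024 = -312.
Addends (after negating the subtrahend) have opposite signs, so signed overflow cannot occur.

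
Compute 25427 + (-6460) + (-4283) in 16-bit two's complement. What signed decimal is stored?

14684

25427 + (-6460) = 18967 (0100101000010111)
18967 + (-4283) = 14684 (0011100101011100)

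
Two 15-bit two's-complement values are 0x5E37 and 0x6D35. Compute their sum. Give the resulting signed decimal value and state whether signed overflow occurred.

-13460; no overflow

0x5E37 = 101111000110111 = -8649 (signed)
0x6D35 = 110110100110101 = -4811 (signed)
  101111000110111
+ 110110100110101
= 100101101101100  (discard carry-out 1)
Result 100101101101100: MSB = 1 → 19308 − 32768 = -13460.
Both addends are negative and so is the stored result: no signed overflow.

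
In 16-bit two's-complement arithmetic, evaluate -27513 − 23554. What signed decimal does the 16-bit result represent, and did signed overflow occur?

14469; overflow

-27513 → 1001010010000111
23554 → 0101110000000010
Subtract via negate-and-add: invert 0101110000000010 + 1 = 1010001111111110 (i.e. -23554).
  1001010010000111
+ 1010001111111110
= 0011100010000101  (discard carry-out 1)
Result 0011100010000101: MSB = 0 → value 14469.
Both addends (after negating the subtrahend) are negative but the stored result is non-negative: signed overflow. The true value -27513 − 23554 = -51067 lies outside [-32768, 32767].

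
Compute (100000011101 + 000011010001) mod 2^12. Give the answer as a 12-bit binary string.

100011101110

  100000011101
+ 000011010001
= 100011101110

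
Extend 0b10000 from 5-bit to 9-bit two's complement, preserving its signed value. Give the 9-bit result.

111110000

MSB of 10000 is 1; replicate it into the new high bits.
1111|10000 → 111110000 (still -16).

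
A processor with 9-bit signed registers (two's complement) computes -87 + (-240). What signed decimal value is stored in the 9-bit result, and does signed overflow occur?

185; overflow

-87 → 110101001
-240 → 100010000
  110101001
+ 100010000
= 010111001  (discard carry-out 1)
Result 010111001: MSB = 0 → value 185.
Both addends are negative but the stored result is non-negative: signed overflow. The true value -87 + (-240) = -327 lies outside [-256, 255].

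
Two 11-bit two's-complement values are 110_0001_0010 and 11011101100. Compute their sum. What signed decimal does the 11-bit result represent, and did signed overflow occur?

-770; no overflow

110_0001_0010 → 11000010010 = -494 (signed)
11011101100 = -276 (signed)
  11000010010
+ 11011101100
= 10011111110  (discard carry-out 1)
Result 10011111110: MSB = 1 → 1278 − 2048 = -770.
Both addends are negative and so is the stored result: no signed overflow.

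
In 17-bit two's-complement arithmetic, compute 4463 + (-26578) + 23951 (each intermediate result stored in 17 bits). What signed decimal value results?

4463 + (-26578) = -22115 (11010100110011101)
-22115 + 23951 = 1836 (00000011100101100)

1836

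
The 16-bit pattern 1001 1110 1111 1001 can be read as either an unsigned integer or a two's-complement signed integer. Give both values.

unsigned = 40697, signed = -24839

Unsigned: 1001111011111001 = 40697.
Signed: MSB=1 → 40697 − 65536 = -24839.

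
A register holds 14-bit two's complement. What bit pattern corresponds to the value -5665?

|-5665| = 5665 = 01011000100001 in 14 bits.
Invert the bits: 10100111011110. Add 1: 10100111011111.

10100111011111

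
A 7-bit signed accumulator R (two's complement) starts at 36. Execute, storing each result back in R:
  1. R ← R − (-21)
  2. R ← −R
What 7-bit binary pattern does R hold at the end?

1000111

Start: R = 36 = 0100100.
R = 36 − (-21) = 57 = 0111001
R = −(57) = -57 = 1000111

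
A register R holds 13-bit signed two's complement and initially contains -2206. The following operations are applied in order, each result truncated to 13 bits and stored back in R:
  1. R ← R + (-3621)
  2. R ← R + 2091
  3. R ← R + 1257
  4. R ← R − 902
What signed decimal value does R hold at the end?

Start: R = -2206 = 1011101100010.
R = -2206 + (-3621) = -5827; wraps to 2365 = 0100100111101
R = 2365 + 2091 = 4456; wraps to -3736 = 1000101101000
R = -3736 + 1257 = -2479 = 1011001010001
R = -2479 − 902 = -3381 = 1001011001011

-3381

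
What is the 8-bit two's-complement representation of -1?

11111111

|-1| = 1 = 00000001 in 8 bits.
Invert the bits: 11111110. Add 1: 11111111.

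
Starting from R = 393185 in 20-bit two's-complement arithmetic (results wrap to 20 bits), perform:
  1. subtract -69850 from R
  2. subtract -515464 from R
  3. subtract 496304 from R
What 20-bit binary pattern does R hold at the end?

Start: R = 393185 = 01011111111111100001.
R = 393185 − (-69850) = 463035 = 01110001000010111011
R = 463035 − (-515464) = 978499; wraps to -70077 = 11101110111001000011
R = -70077 − 496304 = -566381; wraps to 482195 = 01110101101110010011

01110101101110010011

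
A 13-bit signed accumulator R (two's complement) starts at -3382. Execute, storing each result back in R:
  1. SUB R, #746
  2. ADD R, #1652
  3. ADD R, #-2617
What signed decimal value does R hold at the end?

3099

Start: R = -3382 = 1001011001010.
R = -3382 − 746 = -4128; wraps to 4064 = 0111111100000
R = 4064 + 1652 = 5716; wraps to -2476 = 1011001010100
R = -2476 + (-2617) = -5093; wraps to 3099 = 0110000011011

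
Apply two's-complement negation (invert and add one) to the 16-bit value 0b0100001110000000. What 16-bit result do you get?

1011110010000000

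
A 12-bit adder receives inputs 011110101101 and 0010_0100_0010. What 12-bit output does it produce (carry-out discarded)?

100111101111

  011110101101
+ 001001000010
= 100111101111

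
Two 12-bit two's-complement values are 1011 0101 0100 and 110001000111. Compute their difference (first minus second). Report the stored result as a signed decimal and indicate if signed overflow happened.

1011 0101 0100 → 101101010100 = -1196 (signed)
110001000111 = -953 (signed)
Subtract via negate-and-add: invert 110001000111 + 1 = 001110111001 (i.e. 953).
  101101010100
+ 001110111001
= 111100001101
Result 111100001101: MSB = 1 → 3853 − 4096 = -243.
Addends (after negating the subtrahend) have opposite signs, so signed overflow cannot occur.

-243; no overflow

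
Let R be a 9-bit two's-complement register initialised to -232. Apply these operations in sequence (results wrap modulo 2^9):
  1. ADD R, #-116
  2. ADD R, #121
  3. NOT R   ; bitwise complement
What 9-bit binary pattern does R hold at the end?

Start: R = -232 = 100011000.
R = -232 + (-116) = -348; wraps to 164 = 010100100
R = 164 + 121 = 285; wraps to -227 = 100011101
R = NOT 100011101 = 011100010 = 226

011100010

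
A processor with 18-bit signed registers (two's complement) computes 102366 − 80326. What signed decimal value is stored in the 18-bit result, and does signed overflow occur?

22040; no overflow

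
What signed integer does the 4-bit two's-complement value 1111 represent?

MSB is 1, so the value is negative.
Unsigned reading: 15. Subtract 2^4 = 16: 15 − 16 = -1.

-1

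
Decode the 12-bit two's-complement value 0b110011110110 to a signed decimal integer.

MSB is 1, so the value is negative.
Unsigned reading: 3318. Subtract 2^12 = 4096: 3318 − 4096 = -778.

-778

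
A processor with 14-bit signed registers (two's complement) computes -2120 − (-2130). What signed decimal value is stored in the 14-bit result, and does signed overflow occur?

10; no overflow

-2120 → 11011110111000
-2130 → 11011110101110
Subtract via negate-and-add: invert 11011110101110 + 1 = 00100001010010 (i.e. 2130).
  11011110111000
+ 00100001010010
= 00000000001010  (discard carry-out 1)
Result 00000000001010: MSB = 0 → value 10.
Addends (after negating the subtrahend) have opposite signs, so signed overflow cannot occur.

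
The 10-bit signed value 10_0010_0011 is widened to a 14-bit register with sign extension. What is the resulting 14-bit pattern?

11111000100011

MSB of 1000100011 is 1; replicate it into the new high bits.
1111|1000100011 → 11111000100011 (still -477).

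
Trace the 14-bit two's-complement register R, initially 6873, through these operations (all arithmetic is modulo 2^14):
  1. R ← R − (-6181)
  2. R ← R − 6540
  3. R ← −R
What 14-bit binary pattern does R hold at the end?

10011010001110

Start: R = 6873 = 01101011011001.
R = 6873 − (-6181) = 13054; wraps to -3330 = 11001011111110
R = -3330 − 6540 = -9870; wraps to 6514 = 01100101110010
R = −(6514) = -6514 = 10011010001110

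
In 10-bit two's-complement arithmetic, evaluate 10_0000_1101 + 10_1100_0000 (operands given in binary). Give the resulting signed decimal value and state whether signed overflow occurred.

205; overflow

10_0000_1101 → 1000001101 = -499 (signed)
10_1100_0000 → 1011000000 = -320 (signed)
  1000001101
+ 1011000000
= 0011001101  (discard carry-out 1)
Result 0011001101: MSB = 0 → value 205.
Both addends are negative but the stored result is non-negative: signed overflow. The true value -499 + (-320) = -819 lies outside [-512, 511].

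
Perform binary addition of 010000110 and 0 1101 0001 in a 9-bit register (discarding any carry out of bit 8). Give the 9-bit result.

101010111

  010000110
+ 011010001
= 101010111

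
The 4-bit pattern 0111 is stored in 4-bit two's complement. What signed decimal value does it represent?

7

MSB is 0, so the value is non-negative: 0111 = 7.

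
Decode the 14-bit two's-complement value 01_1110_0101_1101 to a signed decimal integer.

MSB is 0, so the value is non-negative: 01111001011101 = 7773.

7773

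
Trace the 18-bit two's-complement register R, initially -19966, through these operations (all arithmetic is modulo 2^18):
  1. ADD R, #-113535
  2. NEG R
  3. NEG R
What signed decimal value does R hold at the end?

128643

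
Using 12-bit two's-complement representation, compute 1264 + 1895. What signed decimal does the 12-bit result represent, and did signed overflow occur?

-937; overflow

1264 → 010011110000
1895 → 011101100111
  010011110000
+ 011101100111
= 110001010111
Result 110001010111: MSB = 1 → 3159 − 4096 = -937.
Both addends are non-negative but the stored result is negative: signed overflow. The true value 1264 + 1895 = 3159 lies outside [-2048, 2047].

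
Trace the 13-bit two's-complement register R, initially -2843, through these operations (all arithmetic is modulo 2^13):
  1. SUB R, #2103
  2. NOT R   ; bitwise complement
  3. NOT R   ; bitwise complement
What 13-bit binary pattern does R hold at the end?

Start: R = -2843 = 1010011100101.
R = -2843 − 2103 = -4946; wraps to 3246 = 0110010101110
R = NOT 0110010101110 = 1001101010001 = -3247
R = NOT 1001101010001 = 0110010101110 = 3246

0110010101110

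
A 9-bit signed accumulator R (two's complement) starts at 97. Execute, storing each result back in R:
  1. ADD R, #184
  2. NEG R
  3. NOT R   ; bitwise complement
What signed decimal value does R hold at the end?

-232

Start: R = 97 = 001100001.
R = 97 + 184 = 281; wraps to -231 = 100011001
R = −(-231) = 231 = 011100111
R = NOT 011100111 = 100011000 = -232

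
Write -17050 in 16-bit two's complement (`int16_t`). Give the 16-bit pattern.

1011110101100110

|-17050| = 17050 = 0100001010011010 in 16 bits.
Invert the bits: 1011110101100101. Add 1: 1011110101100110.
Check: 1011110101100110 reads as 48486 − 65536 = -17050.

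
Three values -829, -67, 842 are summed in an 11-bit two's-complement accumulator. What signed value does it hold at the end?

-54

-829 + (-67) = -896 (10010000000)
-896 + 842 = -54 (11111001010)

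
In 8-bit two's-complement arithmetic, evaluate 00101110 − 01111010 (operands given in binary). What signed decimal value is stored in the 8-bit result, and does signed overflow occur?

-76; no overflow

00101110 = 46 (signed)
01111010 = 122 (signed)
Subtract via negate-and-add: invert 01111010 + 1 = 10000110 (i.e. -122).
  00101110
+ 10000110
= 10110100
Result 10110100: MSB = 1 → 180 − 256 = -76.
Addends (after negating the subtrahend) have opposite signs, so signed overflow cannot occur.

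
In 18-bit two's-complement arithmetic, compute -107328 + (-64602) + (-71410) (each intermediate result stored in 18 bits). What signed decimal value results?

18804

-107328 + (-64602) = -171930 → wraps to 90214 (010110000001100110)
90214 + (-71410) = 18804 (000100100101110100)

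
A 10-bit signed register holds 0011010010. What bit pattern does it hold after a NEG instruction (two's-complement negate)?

1100101110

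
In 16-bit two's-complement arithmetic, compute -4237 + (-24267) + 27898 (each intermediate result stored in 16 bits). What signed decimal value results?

-4237 + (-24267) = -28504 (1001000010101000)
-28504 + 27898 = -606 (1111110110100010)

-606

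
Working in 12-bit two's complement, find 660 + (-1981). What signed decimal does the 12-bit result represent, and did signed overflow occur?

660 → 001010010100
-1981 → 100001000011
  001010010100
+ 100001000011
= 101011010111
Result 101011010111: MSB = 1 → 2775 − 4096 = -1321.
Addends have opposite signs, so signed overflow cannot occur.

-1321; no overflow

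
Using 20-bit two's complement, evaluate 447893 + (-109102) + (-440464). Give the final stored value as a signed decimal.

-101673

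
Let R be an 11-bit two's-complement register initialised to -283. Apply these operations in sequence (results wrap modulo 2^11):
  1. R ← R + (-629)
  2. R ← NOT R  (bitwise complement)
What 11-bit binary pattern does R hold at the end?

Start: R = -283 = 11011100101.
R = -283 + (-629) = -912 = 10001110000
R = NOT 10001110000 = 01110001111 = 911

01110001111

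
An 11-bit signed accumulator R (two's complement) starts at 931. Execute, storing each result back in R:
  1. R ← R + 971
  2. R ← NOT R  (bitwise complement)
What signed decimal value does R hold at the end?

Start: R = 931 = 01110100011.
R = 931 + 971 = 1902; wraps to -146 = 11101101110
R = NOT 11101101110 = 00010010001 = 145

145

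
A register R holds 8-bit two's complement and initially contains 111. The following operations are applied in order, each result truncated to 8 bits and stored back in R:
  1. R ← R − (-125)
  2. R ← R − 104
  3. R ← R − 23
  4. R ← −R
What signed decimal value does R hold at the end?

Start: R = 111 = 01101111.
R = 111 − (-125) = 236; wraps to -20 = 11101100
R = -20 − 104 = -124 = 10000100
R = -124 − 23 = -147; wraps to 109 = 01101101
R = −(109) = -109 = 10010011

-109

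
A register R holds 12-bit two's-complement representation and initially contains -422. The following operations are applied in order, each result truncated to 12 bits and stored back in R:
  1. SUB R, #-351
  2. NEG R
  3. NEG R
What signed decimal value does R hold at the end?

Start: R = -422 = 111001011010.
R = -422 − (-351) = -71 = 111110111001
R = −(-71) = 71 = 000001000111
R = −(71) = -71 = 111110111001

-71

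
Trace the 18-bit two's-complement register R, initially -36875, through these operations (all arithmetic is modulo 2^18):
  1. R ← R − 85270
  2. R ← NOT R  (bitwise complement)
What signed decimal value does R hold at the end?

Start: R = -36875 = 110110111111110101.
R = -36875 − 85270 = -122145 = 100010001011011111
R = NOT 100010001011011111 = 011101110100100000 = 122144

122144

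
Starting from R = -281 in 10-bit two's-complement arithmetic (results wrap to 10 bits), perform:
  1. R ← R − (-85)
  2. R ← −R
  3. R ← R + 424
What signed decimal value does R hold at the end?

Start: R = -281 = 1011100111.
R = -281 − (-85) = -196 = 1100111100
R = −(-196) = 196 = 0011000100
R = 196 + 424 = 620; wraps to -404 = 1001101100

-404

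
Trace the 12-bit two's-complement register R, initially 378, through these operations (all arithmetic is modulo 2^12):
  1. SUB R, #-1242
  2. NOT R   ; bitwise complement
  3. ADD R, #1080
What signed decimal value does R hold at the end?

Start: R = 378 = 000101111010.
R = 378 − (-1242) = 1620 = 011001010100
R = NOT 011001010100 = 100110101011 = -1621
R = -1621 + 1080 = -541 = 110111100011

-541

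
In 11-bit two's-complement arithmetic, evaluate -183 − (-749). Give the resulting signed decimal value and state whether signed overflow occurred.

566; no overflow

-183 → 11101001001
-749 → 10100010011
Subtract via negate-and-add: invert 10100010011 + 1 = 01011101101 (i.e. 749).
  11101001001
+ 01011101101
= 01000110110  (discard carry-out 1)
Result 01000110110: MSB = 0 → value 566.
Addends (after negating the subtrahend) have opposite signs, so signed overflow cannot occur.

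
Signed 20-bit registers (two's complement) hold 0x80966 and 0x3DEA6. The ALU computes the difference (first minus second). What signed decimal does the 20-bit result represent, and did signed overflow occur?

273088; overflow

0x80966 = 10000000100101100110 = -521882 (signed)
0x3DEA6 = 00111101111010100110 = 253606 (signed)
Subtract via negate-and-add: invert 00111101111010100110 + 1 = 11000010000101011010 (i.e. -253606).
  10000000100101100110
+ 11000010000101011010
= 01000010101011000000  (discard carry-out 1)
Result 01000010101011000000: MSB = 0 → value 273088.
Both addends (after negating the subtrahend) are negative but the stored result is non-negative: signed overflow. The true value -521882 − 253606 = -775488 lies outside [-524288, 524287].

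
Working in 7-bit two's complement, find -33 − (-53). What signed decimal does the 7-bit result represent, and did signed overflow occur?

-33 → 1011111
-53 → 1001011
Subtract via negate-and-add: invert 1001011 + 1 = 0110101 (i.e. 53).
  1011111
+ 0110101
= 0010100  (discard carry-out 1)
Result 0010100: MSB = 0 → value 20.
Addends (after negating the subtrahend) have opposite signs, so signed overflow cannot occur.

20; no overflow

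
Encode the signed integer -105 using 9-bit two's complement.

|-105| = 105 = 001101001 in 9 bits.
Invert the bits: 110010110. Add 1: 110010111.
Check: 110010111 reads as 407 − 512 = -105.

110010111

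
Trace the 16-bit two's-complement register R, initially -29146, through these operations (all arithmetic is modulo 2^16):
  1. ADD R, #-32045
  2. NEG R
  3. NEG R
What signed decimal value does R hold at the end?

4345

Start: R = -29146 = 1000111000100110.
R = -29146 + (-32045) = -61191; wraps to 4345 = 0001000011111001
R = −(4345) = -4345 = 1110111100000111
R = −(-4345) = 4345 = 0001000011111001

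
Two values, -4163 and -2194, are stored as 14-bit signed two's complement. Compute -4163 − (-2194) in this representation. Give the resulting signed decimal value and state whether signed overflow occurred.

-4163 → 10111110111101
-2194 → 11011101101110
Subtract via negate-and-add: invert 11011101101110 + 1 = 00100010010010 (i.e. 2194).
  10111110111101
+ 00100010010010
= 11100001001111
Result 11100001001111: MSB = 1 → 14415 − 16384 = -1969.
Addends (after negating the subtrahend) have opposite signs, so signed overflow cannot occur.

-1969; no overflow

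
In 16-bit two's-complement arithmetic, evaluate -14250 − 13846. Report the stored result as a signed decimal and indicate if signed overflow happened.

-28096; no overflow

-14250 → 1100100001010110
13846 → 0011011000010110
Subtract via negate-and-add: invert 0011011000010110 + 1 = 1100100111101010 (i.e. -13846).
  1100100001010110
+ 1100100111101010
= 1001001001000000  (discard carry-out 1)
Result 1001001001000000: MSB = 1 → 37440 − 65536 = -28096.
Both addends (after negating the subtrahend) are negative and so is the stored result: no signed overflow.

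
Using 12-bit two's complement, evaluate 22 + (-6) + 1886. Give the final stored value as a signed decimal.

1902

22 + (-6) = 16 (000000010000)
16 + 1886 = 1902 (011101101110)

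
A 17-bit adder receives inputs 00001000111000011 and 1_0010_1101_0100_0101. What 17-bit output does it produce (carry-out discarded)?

  00001000111000011
+ 10010110101000101
= 10011111100001000

10011111100001000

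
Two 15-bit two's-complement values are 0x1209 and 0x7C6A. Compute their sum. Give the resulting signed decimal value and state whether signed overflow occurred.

3699; no overflow

0x1209 = 001001000001001 = 4617 (signed)
0x7C6A = 111110001101010 = -918 (signed)
  001001000001001
+ 111110001101010
= 000111001110011  (discard carry-out 1)
Result 000111001110011: MSB = 0 → value 3699.
Addends have opposite signs, so signed overflow cannot occur.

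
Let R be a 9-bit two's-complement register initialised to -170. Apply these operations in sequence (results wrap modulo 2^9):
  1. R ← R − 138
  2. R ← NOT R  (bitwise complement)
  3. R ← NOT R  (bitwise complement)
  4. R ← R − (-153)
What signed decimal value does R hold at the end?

-155

Start: R = -170 = 101010110.
R = -170 − 138 = -308; wraps to 204 = 011001100
R = NOT 011001100 = 100110011 = -205
R = NOT 100110011 = 011001100 = 204
R = 204 − (-153) = 357; wraps to -155 = 101100101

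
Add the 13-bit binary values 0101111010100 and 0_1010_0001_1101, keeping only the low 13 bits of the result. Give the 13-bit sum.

1010111110001

  0101111010100
+ 0101000011101
= 1010111110001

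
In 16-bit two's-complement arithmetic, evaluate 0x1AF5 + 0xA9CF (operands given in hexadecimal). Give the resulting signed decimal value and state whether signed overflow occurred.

0x1AF5 = 0001101011110101 = 6901 (signed)
0xA9CF = 1010100111001111 = -22065 (signed)
  0001101011110101
+ 1010100111001111
= 1100010011000100
Result 1100010011000100: MSB = 1 → 50372 − 65536 = -15164.
Addends have opposite signs, so signed overflow cannot occur.

-15164; no overflow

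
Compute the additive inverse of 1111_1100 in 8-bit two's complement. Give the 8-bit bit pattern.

00000100

Invert: 00000011. Add 1: 00000100.
Check: 11111100 = -4, 00000100 = 4.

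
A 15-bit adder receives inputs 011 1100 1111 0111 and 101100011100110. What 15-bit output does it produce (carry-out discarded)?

001010111011101

  011110011110111
+ 101100011100110
= 001010111011101  (discard carry-out 1)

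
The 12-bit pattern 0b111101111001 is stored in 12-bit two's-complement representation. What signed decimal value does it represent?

-135

MSB is 1, so the value is negative.
Unsigned reading: 3961. Subtract 2^12 = 4096: 3961 − 4096 = -135.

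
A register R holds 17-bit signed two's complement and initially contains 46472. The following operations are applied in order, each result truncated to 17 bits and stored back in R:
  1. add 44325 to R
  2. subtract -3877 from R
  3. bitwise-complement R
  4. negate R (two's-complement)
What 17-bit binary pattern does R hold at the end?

10111000111010011

Start: R = 46472 = 01011010110001000.
R = 46472 + 44325 = 90797; wraps to -40275 = 10110001010101101
R = -40275 − (-3877) = -36398 = 10111000111010010
R = NOT 10111000111010010 = 01000111000101101 = 36397
R = −(36397) = -36397 = 10111000111010011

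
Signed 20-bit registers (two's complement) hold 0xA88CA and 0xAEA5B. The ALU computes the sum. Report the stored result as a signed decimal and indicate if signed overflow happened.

357157; overflow

0xA88CA = 10101000100011001010 = -358198 (signed)
0xAEA5B = 10101110101001011011 = -333221 (signed)
  10101000100011001010
+ 10101110101001011011
= 01010111001100100101  (discard carry-out 1)
Result 01010111001100100101: MSB = 0 → value 357157.
Both addends are negative but the stored result is non-negative: signed overflow. The true value -358198 + (-333221) = -691419 lies outside [-524288, 524287].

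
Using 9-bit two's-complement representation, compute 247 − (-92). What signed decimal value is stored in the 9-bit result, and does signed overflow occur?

-173; overflow

247 → 011110111
-92 → 110100100
Subtract via negate-and-add: invert 110100100 + 1 = 001011100 (i.e. 92).
  011110111
+ 001011100
= 101010011
Result 101010011: MSB = 1 → 339 − 512 = -173.
Both addends (after negating the subtrahend) are non-negative but the stored result is negative: signed overflow. The true value 247 − (-92) = 339 lies outside [-256, 255].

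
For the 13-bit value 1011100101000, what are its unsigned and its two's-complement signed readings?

Unsigned: 1011100101000 = 5928.
Signed: MSB=1 → 5928 − 8192 = -2264.

unsigned = 5928, signed = -2264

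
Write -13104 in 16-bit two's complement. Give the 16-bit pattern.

|-13104| = 13104 = 0011001100110000 in 16 bits.
Invert the bits: 1100110011001111. Add 1: 1100110011010000.

1100110011010000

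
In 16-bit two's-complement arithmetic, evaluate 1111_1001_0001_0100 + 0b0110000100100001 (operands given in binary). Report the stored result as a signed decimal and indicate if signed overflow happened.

23093; no overflow

1111_1001_0001_0100 → 1111100100010100 = -1772 (signed)
0b0110000100100001 → 0110000100100001 = 24865 (signed)
  1111100100010100
+ 0110000100100001
= 0101101000110101  (discard carry-out 1)
Result 0101101000110101: MSB = 0 → value 23093.
Addends have opposite signs, so signed overflow cannot occur.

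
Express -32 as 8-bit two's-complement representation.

11100000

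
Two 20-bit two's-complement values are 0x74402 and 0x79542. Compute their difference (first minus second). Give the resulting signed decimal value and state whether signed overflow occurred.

-20800; no overflow

0x74402 = 01110100010000000010 = 476162 (signed)
0x79542 = 01111001010101000010 = 496962 (signed)
Subtract via negate-and-add: invert 01111001010101000010 + 1 = 10000110101010111110 (i.e. -496962).
  01110100010000000010
+ 10000110101010111110
= 11111010111011000000
Result 11111010111011000000: MSB = 1 → 1027776 − 1048576 = -20800.
Addends (after negating the subtrahend) have opposite signs, so signed overflow cannot occur.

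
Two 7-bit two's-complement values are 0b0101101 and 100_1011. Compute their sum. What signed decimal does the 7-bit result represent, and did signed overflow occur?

0b0101101 → 0101101 = 45 (signed)
100_1011 → 1001011 = -53 (signed)
  0101101
+ 1001011
= 1111000
Result 1111000: MSB = 1 → 120 − 128 = -8.
Addends have opposite signs, so signed overflow cannot occur.

-8; no overflow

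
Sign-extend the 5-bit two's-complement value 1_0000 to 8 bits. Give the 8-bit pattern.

MSB of 10000 is 1; replicate it into the new high bits.
111|10000 → 11110000 (still -16).

11110000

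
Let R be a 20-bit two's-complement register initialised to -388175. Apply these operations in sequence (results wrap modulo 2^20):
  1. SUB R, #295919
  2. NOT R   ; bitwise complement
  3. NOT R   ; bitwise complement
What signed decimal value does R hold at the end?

364482

Start: R = -388175 = 10100001001110110001.
R = -388175 − 295919 = -684094; wraps to 364482 = 01011000111111000010
R = NOT 01011000111111000010 = 10100111000000111101 = -364483
R = NOT 10100111000000111101 = 01011000111111000010 = 364482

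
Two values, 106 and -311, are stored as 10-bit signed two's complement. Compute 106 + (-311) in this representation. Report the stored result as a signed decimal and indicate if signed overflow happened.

-205; no overflow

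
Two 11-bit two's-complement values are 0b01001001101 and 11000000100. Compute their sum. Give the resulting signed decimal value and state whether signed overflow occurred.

0b01001001101 → 01001001101 = 589 (signed)
11000000100 = -508 (signed)
  01001001101
+ 11000000100
= 00001010001  (discard carry-out 1)
Result 00001010001: MSB = 0 → value 81.
Addends have opposite signs, so signed overflow cannot occur.

81; no overflow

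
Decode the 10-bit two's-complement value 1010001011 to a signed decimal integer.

-373

MSB is 1, so the value is negative.
Invert: 0101110100. Add 1: 0101110101 = 373. So the value is −373.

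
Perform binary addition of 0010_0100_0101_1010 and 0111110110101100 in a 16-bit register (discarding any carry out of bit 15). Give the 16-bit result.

1010001000000110

  0010010001011010
+ 0111110110101100
= 1010001000000110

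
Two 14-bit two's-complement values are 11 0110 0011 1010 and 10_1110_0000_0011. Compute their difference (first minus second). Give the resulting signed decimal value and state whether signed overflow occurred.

2103; no overflow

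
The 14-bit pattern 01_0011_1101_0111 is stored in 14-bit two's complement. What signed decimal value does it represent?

MSB is 0, so the value is non-negative: 01001111010111 = 5079.

5079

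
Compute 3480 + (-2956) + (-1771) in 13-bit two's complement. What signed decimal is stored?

-1247

3480 + (-2956) = 524 (0001000001100)
524 + (-1771) = -1247 (1101100100001)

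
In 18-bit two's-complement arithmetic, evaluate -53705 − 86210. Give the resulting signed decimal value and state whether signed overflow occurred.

122229; overflow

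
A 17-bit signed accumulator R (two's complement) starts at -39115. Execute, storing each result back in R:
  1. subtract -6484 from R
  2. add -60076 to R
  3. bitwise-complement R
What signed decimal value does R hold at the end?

-38366

Start: R = -39115 = 10110011100110101.
R = -39115 − (-6484) = -32631 = 11000000010001001
R = -32631 + (-60076) = -92707; wraps to 38365 = 01001010111011101
R = NOT 01001010111011101 = 10110101000100010 = -38366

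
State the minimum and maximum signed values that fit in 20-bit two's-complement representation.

min = -524288, max = 524287

Minimum: −2^19 = -524288.
Maximum: 2^19 − 1 = 524287.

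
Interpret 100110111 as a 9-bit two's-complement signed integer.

-201

MSB is 1, so the value is negative.
Unsigned reading: 311. Subtract 2^9 = 512: 311 − 512 = -201.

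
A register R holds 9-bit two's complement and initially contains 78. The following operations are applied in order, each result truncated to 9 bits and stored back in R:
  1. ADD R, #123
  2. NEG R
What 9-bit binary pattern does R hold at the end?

Start: R = 78 = 001001110.
R = 78 + 123 = 201 = 011001001
R = −(201) = -201 = 100110111

100110111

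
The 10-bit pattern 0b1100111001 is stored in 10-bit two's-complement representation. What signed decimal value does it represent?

-199

MSB is 1, so the value is negative.
Invert: 0011000110. Add 1: 0011000111 = 199. So the value is −199.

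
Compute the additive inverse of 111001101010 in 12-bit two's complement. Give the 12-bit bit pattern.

000110010110

Invert: 000110010101. Add 1: 000110010110.
Check: 111001101010 = -406, 000110010110 = 406.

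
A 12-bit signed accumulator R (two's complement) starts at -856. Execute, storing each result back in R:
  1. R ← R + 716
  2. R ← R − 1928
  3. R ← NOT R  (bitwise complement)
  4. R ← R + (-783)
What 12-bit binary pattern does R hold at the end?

Start: R = -856 = 110010101000.
R = -856 + 716 = -140 = 111101110100
R = -140 − 1928 = -2068; wraps to 2028 = 011111101100
R = NOT 011111101100 = 100000010011 = -2029
R = -2029 + (-783) = -2812; wraps to 1284 = 010100000100

010100000100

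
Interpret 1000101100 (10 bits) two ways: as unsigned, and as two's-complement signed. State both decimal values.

Unsigned: 1000101100 = 556.
Signed: MSB=1 → 556 − 1024 = -468.

unsigned = 556, signed = -468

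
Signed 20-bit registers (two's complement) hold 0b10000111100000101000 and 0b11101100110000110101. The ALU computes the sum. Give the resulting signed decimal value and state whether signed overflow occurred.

476253; overflow

0b10000111100000101000 → 10000111100000101000 = -493528 (signed)
0b11101100110000110101 → 11101100110000110101 = -78795 (signed)
  10000111100000101000
+ 11101100110000110101
= 01110100010001011101  (discard carry-out 1)
Result 01110100010001011101: MSB = 0 → value 476253.
Both addends are negative but the stored result is non-negative: signed overflow. The true value -493528 + (-78795) = -572323 lies outside [-524288, 524287].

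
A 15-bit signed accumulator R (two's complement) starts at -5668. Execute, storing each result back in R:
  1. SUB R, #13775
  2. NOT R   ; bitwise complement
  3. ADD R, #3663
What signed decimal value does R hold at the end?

-9663

Start: R = -5668 = 110100111011100.
R = -5668 − 13775 = -19443; wraps to 13325 = 011010000001101
R = NOT 011010000001101 = 100101111110010 = -13326
R = -13326 + 3663 = -9663 = 101101001000001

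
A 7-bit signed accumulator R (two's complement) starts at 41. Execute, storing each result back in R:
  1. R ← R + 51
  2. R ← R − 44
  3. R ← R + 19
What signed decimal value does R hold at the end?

Start: R = 41 = 0101001.
R = 41 + 51 = 92; wraps to -36 = 1011100
R = -36 − 44 = -80; wraps to 48 = 0110000
R = 48 + 19 = 67; wraps to -61 = 1000011

-61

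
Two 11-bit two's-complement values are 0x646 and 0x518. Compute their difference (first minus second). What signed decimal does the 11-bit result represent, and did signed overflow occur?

0x646 = 11001000110 = -442 (signed)
0x518 = 10100011000 = -744 (signed)
Subtract via negate-and-add: invert 10100011000 + 1 = 01011101000 (i.e. 744).
  11001000110
+ 01011101000
= 00100101110  (discard carry-out 1)
Result 00100101110: MSB = 0 → value 302.
Addends (after negating the subtrahend) have opposite signs, so signed overflow cannot occur.

302; no overflow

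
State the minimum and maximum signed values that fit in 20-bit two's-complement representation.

min = -524288, max = 524287

Minimum: −2^19 = -524288.
Maximum: 2^19 − 1 = 524287.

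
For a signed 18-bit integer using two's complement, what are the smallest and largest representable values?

min = -131072, max = 131071

Minimum: −2^17 = -131072.
Maximum: 2^17 − 1 = 131071.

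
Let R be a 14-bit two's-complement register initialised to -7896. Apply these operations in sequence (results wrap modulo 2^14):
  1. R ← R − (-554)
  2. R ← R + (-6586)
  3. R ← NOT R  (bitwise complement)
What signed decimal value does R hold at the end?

-2457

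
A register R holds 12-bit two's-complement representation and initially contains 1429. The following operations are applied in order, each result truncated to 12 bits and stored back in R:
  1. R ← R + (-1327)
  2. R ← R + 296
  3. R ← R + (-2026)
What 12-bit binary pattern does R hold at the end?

Start: R = 1429 = 010110010101.
R = 1429 + (-1327) = 102 = 000001100110
R = 102 + 296 = 398 = 000110001110
R = 398 + (-2026) = -1628 = 100110100100

100110100100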